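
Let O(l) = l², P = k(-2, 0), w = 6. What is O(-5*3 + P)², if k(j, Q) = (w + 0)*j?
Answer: 531441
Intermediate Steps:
k(j, Q) = 6*j (k(j, Q) = (6 + 0)*j = 6*j)
P = -12 (P = 6*(-2) = -12)
O(-5*3 + P)² = ((-5*3 - 12)²)² = ((-15 - 12)²)² = ((-27)²)² = 729² = 531441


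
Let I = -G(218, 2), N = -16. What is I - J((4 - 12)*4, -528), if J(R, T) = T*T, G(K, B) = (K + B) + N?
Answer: -278988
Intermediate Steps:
G(K, B) = -16 + B + K (G(K, B) = (K + B) - 16 = (B + K) - 16 = -16 + B + K)
J(R, T) = T**2
I = -204 (I = -(-16 + 2 + 218) = -1*204 = -204)
I - J((4 - 12)*4, -528) = -204 - 1*(-528)**2 = -204 - 1*278784 = -204 - 278784 = -278988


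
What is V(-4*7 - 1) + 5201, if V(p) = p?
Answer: 5172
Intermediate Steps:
V(-4*7 - 1) + 5201 = (-4*7 - 1) + 5201 = (-28 - 1) + 5201 = -29 + 5201 = 5172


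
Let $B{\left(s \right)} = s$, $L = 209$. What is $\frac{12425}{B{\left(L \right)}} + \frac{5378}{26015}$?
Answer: $\frac{29487307}{494285} \approx 59.656$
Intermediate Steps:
$\frac{12425}{B{\left(L \right)}} + \frac{5378}{26015} = \frac{12425}{209} + \frac{5378}{26015} = \frac{29487307}{494285}$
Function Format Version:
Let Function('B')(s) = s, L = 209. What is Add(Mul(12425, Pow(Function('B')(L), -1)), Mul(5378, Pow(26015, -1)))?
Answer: Rational(29487307, 494285) ≈ 59.656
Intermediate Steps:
Add(Mul(12425, Pow(Function('B')(L), -1)), Mul(5378, Pow(26015, -1))) = Add(Mul(12425, Pow(209, -1)), Mul(5378, Pow(26015, -1))) = Add(Mul(12425, Rational(1, 209)), Mul(5378, Rational(1, 26015))) = Add(Rational(12425, 209), Rational(5378, 26015)) = Rational(29487307, 494285)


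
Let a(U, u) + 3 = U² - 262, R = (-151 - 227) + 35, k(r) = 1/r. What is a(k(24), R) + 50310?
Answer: 28825921/576 ≈ 50045.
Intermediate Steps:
R = -343 (R = -378 + 35 = -343)
a(U, u) = -265 + U² (a(U, u) = -3 + (U² - 262) = -3 + (-262 + U²) = -265 + U²)
a(k(24), R) + 50310 = (-265 + (1/24)²) + 50310 = (-265 + 1/576) + 50310 = -152639/576 + 50310 = 28825921/576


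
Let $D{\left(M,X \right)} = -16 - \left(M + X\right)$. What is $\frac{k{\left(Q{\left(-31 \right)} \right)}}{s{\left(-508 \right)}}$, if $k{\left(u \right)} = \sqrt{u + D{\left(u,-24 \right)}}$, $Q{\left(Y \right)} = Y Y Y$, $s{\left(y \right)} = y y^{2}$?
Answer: $- \frac{\sqrt{2}}{65548256} \approx -2.1575 \cdot 10^{-8}$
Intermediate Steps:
$s{\left(y \right)} = y^{3}$
$Q{\left(Y \right)} = Y^{3}$ ($Q{\left(Y \right)} = Y^{2} Y = Y^{3}$)
$D{\left(M,X \right)} = -16 - M - X$ ($D{\left(M,X \right)} = -16 - \left(M + X\right) = -16 - M - X$)
$k{\left(u \right)} = 2 \sqrt{2}$ ($k{\left(u \right)} = \sqrt{u - \left(-8 + u\right)} = \sqrt{8} = 2 \sqrt{2}$)
$\frac{k{\left(Q{\left(-31 \right)} \right)}}{s{\left(-508 \right)}} = \frac{2 \sqrt{2}}{\left(-508\right)^{3}} = \frac{2 \sqrt{2}}{-131096512} = 2 \sqrt{2} \left(- \frac{1}{131096512}\right) = - \frac{\sqrt{2}}{65548256}$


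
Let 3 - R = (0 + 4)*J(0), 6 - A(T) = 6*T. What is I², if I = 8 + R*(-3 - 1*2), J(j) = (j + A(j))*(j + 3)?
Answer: 124609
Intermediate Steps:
A(T) = 6 - 6*T
J(j) = (3 + j)*(6 - 5*j) (J(j) = (j + (6 - 6*j))*(j + 3) = (6 - 5*j)*(3 + j) = (3 + j)*(6 - 5*j))
R = -69 (R = 3 - (0 + 4)*(18 - 9*0 - 5*0²) = 3 - 4*(18 + 0 - 5*0) = 3 - 4*(18 + 0 + 0) = 3 - 4*18 = 3 - 1*72 = 3 - 72 = -69)
I = 353 (I = 8 - 69*(-3 - 1*2) = 8 - 69*(-3 - 2) = 8 - 69*(-5) = 8 + 345 = 353)
I² = 353² = 124609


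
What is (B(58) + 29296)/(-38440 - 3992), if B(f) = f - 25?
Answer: -29329/42432 ≈ -0.69120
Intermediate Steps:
B(f) = -25 + f
(B(58) + 29296)/(-38440 - 3992) = ((-25 + 58) + 29296)/(-38440 - 3992) = (33 + 29296)/(-42432) = 29329*(-1/42432) = -29329/42432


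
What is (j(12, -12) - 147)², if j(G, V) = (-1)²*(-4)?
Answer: 22801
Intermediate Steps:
j(G, V) = -4 (j(G, V) = 1*(-4) = -4)
(j(12, -12) - 147)² = (-4 - 147)² = (-151)² = 22801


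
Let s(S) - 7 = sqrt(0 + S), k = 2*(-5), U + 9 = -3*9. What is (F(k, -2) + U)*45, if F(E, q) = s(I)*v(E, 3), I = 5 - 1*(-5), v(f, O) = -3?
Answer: -2565 - 135*sqrt(10) ≈ -2991.9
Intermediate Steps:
I = 10 (I = 5 + 5 = 10)
U = -36 (U = -9 - 3*9 = -9 - 27 = -36)
k = -10
s(S) = 7 + sqrt(S) (s(S) = 7 + sqrt(0 + S) = 7 + sqrt(S))
F(E, q) = -21 - 3*sqrt(10) (F(E, q) = (7 + sqrt(10))*(-3) = -21 - 3*sqrt(10))
(F(k, -2) + U)*45 = ((-21 - 3*sqrt(10)) - 36)*45 = (-57 - 3*sqrt(10))*45 = -2565 - 135*sqrt(10)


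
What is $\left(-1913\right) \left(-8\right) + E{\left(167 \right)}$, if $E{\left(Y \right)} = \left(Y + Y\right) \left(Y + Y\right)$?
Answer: $126860$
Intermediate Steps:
$E{\left(Y \right)} = 4 Y^{2}$ ($E{\left(Y \right)} = 2 Y 2 Y = 4 Y^{2}$)
$\left(-1913\right) \left(-8\right) + E{\left(167 \right)} = \left(-1913\right) \left(-8\right) + 4 \cdot 167^{2} = 15304 + 4 \cdot 27889 = 15304 + 111556 = 126860$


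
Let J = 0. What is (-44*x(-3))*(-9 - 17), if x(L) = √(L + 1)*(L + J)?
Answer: -3432*I*√2 ≈ -4853.6*I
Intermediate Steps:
x(L) = L*√(1 + L) (x(L) = √(L + 1)*(L + 0) = √(1 + L)*L = L*√(1 + L))
(-44*x(-3))*(-9 - 17) = (-(-132)*√(1 - 3))*(-9 - 17) = -(-132)*√(-2)*(-26) = -(-132)*I*√2*(-26) = (132*I*√2)*(-26) = -3432*I*√2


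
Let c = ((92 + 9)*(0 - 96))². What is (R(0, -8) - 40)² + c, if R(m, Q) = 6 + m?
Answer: 94013572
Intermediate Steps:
c = 94012416 (c = (101*(-96))² = (-9696)² = 94012416)
(R(0, -8) - 40)² + c = ((6 + 0) - 40)² + 94012416 = (6 - 40)² + 94012416 = (-34)² + 94012416 = 1156 + 94012416 = 94013572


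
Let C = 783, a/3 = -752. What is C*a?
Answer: -1766448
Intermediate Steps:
a = -2256 (a = 3*(-752) = -2256)
C*a = 783*(-2256) = -1766448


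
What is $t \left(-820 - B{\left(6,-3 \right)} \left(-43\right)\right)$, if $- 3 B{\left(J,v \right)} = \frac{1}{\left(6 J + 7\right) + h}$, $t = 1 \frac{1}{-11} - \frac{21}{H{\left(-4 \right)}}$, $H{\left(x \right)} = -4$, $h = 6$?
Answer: $- \frac{27372341}{6468} \approx -4232.0$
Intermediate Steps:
$t = \frac{227}{44}$ ($t = 1 \frac{1}{-11} - \frac{21}{-4} = 1 \left(- \frac{1}{11}\right) - - \frac{21}{4} = - \frac{1}{11} + \frac{21}{4} = \frac{227}{44} \approx 5.1591$)
$B{\left(J,v \right)} = - \frac{1}{3 \left(13 + 6 J\right)}$ ($B{\left(J,v \right)} = - \frac{1}{3 \left(\left(6 J + 7\right) + 6\right)} = - \frac{1}{3 \left(\left(7 + 6 J\right) + 6\right)} = - \frac{1}{3 \left(13 + 6 J\right)}$)
$t \left(-820 - B{\left(6,-3 \right)} \left(-43\right)\right) = \frac{227 \left(-820 - - \frac{1}{39 + 18 \cdot 6} \left(-43\right)\right)}{44} = \frac{227 \left(-820 - - \frac{1}{39 + 108} \left(-43\right)\right)}{44} = \frac{227 \left(-820 - - \frac{1}{147} \left(-43\right)\right)}{44} = \frac{227 \left(-820 - \left(-1\right) \frac{1}{147} \left(-43\right)\right)}{44} = \frac{227 \left(-820 - \left(- \frac{1}{147}\right) \left(-43\right)\right)}{44} = \frac{227 \left(-820 - \frac{43}{147}\right)}{44} = \frac{227}{44} \left(- \frac{120583}{147}\right) = - \frac{27372341}{6468}$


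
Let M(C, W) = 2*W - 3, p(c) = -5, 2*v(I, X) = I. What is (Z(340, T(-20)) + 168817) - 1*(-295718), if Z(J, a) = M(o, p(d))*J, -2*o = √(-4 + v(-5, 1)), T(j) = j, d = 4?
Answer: 460115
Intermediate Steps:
v(I, X) = I/2
o = -I*√26/4 (o = -√(-4 + (½)*(-5))/2 = -√(-4 - 5/2)/2 = -I*√26/4 ≈ -1.2748*I)
M(C, W) = -3 + 2*W
Z(J, a) = -13*J (Z(J, a) = (-3 + 2*(-5))*J = (-3 - 10)*J = -13*J)
(Z(340, T(-20)) + 168817) - 1*(-295718) = (-13*340 + 168817) - 1*(-295718) = (-4420 + 168817) + 295718 = 164397 + 295718 = 460115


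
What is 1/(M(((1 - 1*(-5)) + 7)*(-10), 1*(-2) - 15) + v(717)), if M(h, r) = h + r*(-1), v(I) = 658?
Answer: 1/545 ≈ 0.0018349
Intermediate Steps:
M(h, r) = h - r
1/(M(((1 - 1*(-5)) + 7)*(-10), 1*(-2) - 15) + v(717)) = 1/((((1 - 1*(-5)) + 7)*(-10) - (1*(-2) - 15)) + 658) = 1/((((1 + 5) + 7)*(-10) - (-2 - 15)) + 658) = 1/(((6 + 7)*(-10) - 1*(-17)) + 658) = 1/((13*(-10) + 17) + 658) = 1/((-130 + 17) + 658) = 1/(-113 + 658) = 1/545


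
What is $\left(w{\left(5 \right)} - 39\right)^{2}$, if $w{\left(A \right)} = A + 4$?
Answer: $900$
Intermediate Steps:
$w{\left(A \right)} = 4 + A$
$\left(w{\left(5 \right)} - 39\right)^{2} = \left(\left(4 + 5\right) - 39\right)^{2} = \left(9 - 39\right)^{2} = \left(-30\right)^{2} = 900$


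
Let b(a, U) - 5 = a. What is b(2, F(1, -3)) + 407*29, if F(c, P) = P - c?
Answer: 11810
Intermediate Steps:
b(a, U) = 5 + a
b(2, F(1, -3)) + 407*29 = (5 + 2) + 407*29 = 7 + 11803 = 11810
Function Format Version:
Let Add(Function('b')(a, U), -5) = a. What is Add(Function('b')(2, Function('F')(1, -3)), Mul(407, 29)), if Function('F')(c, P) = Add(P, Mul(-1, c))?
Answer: 11810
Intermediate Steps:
Function('b')(a, U) = Add(5, a)
Add(Function('b')(2, Function('F')(1, -3)), Mul(407, 29)) = Add(Add(5, 2), Mul(407, 29)) = Add(7, 11803) = 11810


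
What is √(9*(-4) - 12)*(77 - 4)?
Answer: 292*I*√3 ≈ 505.76*I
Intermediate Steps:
√(9*(-4) - 12)*(77 - 4) = √(-36 - 12)*73 = √(-48)*73 = (4*I*√3)*73 = 292*I*√3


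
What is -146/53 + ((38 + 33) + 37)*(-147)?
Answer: -841574/53 ≈ -15879.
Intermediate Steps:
-146/53 + ((38 + 33) + 37)*(-147) = -146*1/53 + (71 + 37)*(-147) = -146/53 + 108*(-147) = -146/53 - 15876 = -841574/53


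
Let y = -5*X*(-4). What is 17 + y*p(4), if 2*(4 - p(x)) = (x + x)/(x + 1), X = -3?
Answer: -175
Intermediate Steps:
p(x) = 4 - x/(1 + x) (p(x) = 4 - (x + x)/(2*(x + 1)) = 4 - 2*x/(2*(1 + x)) = 4 - x/(1 + x))
y = -60 (y = -5*(-3)*(-4) = 15*(-4) = -60)
17 + y*p(4) = 17 - 60*(4 + 3*4)/(1 + 4) = 17 - 60*(4 + 12)/5 = 17 - 12*16 = 17 - 60*16/5 = 17 - 192 = -175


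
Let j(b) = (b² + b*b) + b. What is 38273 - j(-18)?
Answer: 37643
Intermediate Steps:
j(b) = b + 2*b² (j(b) = (b² + b²) + b = 2*b² + b = b + 2*b²)
38273 - j(-18) = 38273 - (-18)*(1 + 2*(-18)) = 38273 - (-18)*(1 - 36) = 38273 - (-18)*(-35) = 38273 - 1*630 = 38273 - 630 = 37643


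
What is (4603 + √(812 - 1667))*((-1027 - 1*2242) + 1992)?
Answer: -5878031 - 3831*I*√95 ≈ -5.878e+6 - 37340.0*I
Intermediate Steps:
(4603 + √(812 - 1667))*((-1027 - 1*2242) + 1992) = (4603 + √(-855))*((-1027 - 2242) + 1992) = (4603 + 3*I*√95)*(-3269 + 1992) = (4603 + 3*I*√95)*(-1277) = -5878031 - 3831*I*√95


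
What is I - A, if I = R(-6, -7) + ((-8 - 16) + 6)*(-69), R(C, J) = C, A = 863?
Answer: 373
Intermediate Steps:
I = 1236 (I = -6 + ((-8 - 16) + 6)*(-69) = -6 + (-24 + 6)*(-69) = -6 - 18*(-69) = -6 + 1242 = 1236)
I - A = 1236 - 1*863 = 1236 - 863 = 373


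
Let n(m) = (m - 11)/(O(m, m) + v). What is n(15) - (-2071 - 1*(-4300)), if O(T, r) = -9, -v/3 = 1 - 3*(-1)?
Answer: -46813/21 ≈ -2229.2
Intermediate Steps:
v = -12 (v = -3*(1 - 3*(-1)) = -3*(1 + 3) = -3*4 = -12)
n(m) = 11/21 - m/21 (n(m) = (m - 11)/(-9 - 12) = (-11 + m)/(-21) = (-11 + m)*(-1/21) = 11/21 - m/21)
n(15) - (-2071 - 1*(-4300)) = (11/21 - 1/21*15) - (-2071 - 1*(-4300)) = (11/21 - 5/7) - (-2071 + 4300) = -4/21 - 1*2229 = -4/21 - 2229 = -46813/21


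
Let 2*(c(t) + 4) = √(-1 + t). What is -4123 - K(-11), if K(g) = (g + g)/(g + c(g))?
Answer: -156729/38 - 11*I*√3/114 ≈ -4124.4 - 0.16713*I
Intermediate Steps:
c(t) = -4 + √(-1 + t)/2
K(g) = 2*g/(-4 + g + √(-1 + g)/2) (K(g) = (g + g)/(g + (-4 + √(-1 + g)/2)) = (2*g)/(-4 + g + √(-1 + g)/2) = 2*g/(-4 + g + √(-1 + g)/2))
-4123 - K(-11) = -4123 - 4*(-11)/(-8 + √(-1 - 11) + 2*(-11)) = -4123 - 4*(-11)/(-8 + √(-12) - 22) = -4123 - 4*(-11)/(-8 + 2*I*√3 - 22) = -4123 - 4*(-11)/(-30 + 2*I*√3) = -4123 - (-44)/(-30 + 2*I*√3) = -4123 + 44/(-30 + 2*I*√3)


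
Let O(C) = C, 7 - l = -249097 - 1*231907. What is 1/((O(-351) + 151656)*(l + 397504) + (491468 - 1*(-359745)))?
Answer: 1/132924563288 ≈ 7.5231e-12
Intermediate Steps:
l = 481011 (l = 7 - (-249097 - 1*231907) = 7 - (-249097 - 231907) = 7 - 1*(-481004) = 7 + 481004 = 481011)
1/((O(-351) + 151656)*(l + 397504) + (491468 - 1*(-359745))) = 1/((-351 + 151656)*(481011 + 397504) + (491468 - 1*(-359745))) = 1/(151305*878515 + (491468 + 359745)) = 1/(132923712075 + 851213) = 1/132924563288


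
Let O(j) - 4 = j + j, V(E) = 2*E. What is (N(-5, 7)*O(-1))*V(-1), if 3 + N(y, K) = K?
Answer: -16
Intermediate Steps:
O(j) = 4 + 2*j (O(j) = 4 + (j + j) = 4 + 2*j)
N(y, K) = -3 + K
(N(-5, 7)*O(-1))*V(-1) = ((-3 + 7)*(4 + 2*(-1)))*(2*(-1)) = (4*(4 - 2))*(-2) = (4*2)*(-2) = 8*(-2) = -16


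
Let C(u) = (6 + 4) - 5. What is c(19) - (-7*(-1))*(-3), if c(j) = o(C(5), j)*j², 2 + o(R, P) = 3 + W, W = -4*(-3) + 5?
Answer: 6519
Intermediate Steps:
W = 17 (W = 12 + 5 = 17)
C(u) = 5 (C(u) = 10 - 5 = 5)
o(R, P) = 18 (o(R, P) = -2 + (3 + 17) = -2 + 20 = 18)
c(j) = 18*j²
c(19) - (-7*(-1))*(-3) = 18*19² - (-7*(-1))*(-3) = 18*361 - 7*(-3) = 6498 - 1*(-21) = 6498 + 21 = 6519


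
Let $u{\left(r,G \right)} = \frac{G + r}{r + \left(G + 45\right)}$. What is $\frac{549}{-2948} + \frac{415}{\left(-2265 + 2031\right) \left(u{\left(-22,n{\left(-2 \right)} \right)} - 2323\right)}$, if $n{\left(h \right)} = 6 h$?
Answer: $- \frac{1636800961}{8825365692} \approx -0.18547$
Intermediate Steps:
$u{\left(r,G \right)} = \frac{G + r}{45 + G + r}$ ($u{\left(r,G \right)} = \frac{G + r}{r + \left(45 + G\right)} = \frac{G + r}{45 + G + r}$)
$\frac{549}{-2948} + \frac{415}{\left(-2265 + 2031\right) \left(u{\left(-22,n{\left(-2 \right)} \right)} - 2323\right)} = \frac{549}{-2948} + \frac{415}{\left(-2265 + 2031\right) \left(\frac{6 \left(-2\right) - 22}{45 + 6 \left(-2\right) - 22} - 2323\right)} = 549 \left(- \frac{1}{2948}\right) + \frac{415}{\left(-234\right) \left(\frac{-12 - 22}{45 - 12 - 22} - 2323\right)} = - \frac{549}{2948} + \frac{415}{\left(-234\right) \left(\frac{1}{11} \left(-34\right) - 2323\right)} = - \frac{549}{2948} + \frac{415}{\left(-234\right) \left(- \frac{34}{11} - 2323\right)} = - \frac{549}{2948} + \frac{415}{\left(-234\right) \left(- \frac{25587}{11}\right)} = - \frac{549}{2948} + \frac{415}{\frac{5987358}{11}} = - \frac{549}{2948} + 415 \cdot \frac{11}{5987358} = - \frac{549}{2948} + \frac{4565}{5987358} = - \frac{1636800961}{8825365692}$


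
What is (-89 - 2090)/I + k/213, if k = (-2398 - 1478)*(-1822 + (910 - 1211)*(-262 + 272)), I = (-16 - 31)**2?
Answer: 13790508587/156839 ≈ 87928.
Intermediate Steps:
I = 2209 (I = (-47)**2 = 2209)
k = 18728832 (k = -3876*(-1822 - 301*10) = -3876*(-1822 - 3010) = -3876*(-4832) = 18728832)
(-89 - 2090)/I + k/213 = (-89 - 2090)/2209 + 18728832/213 = -2179*1/2209 + 18728832*(1/213) = -2179/2209 + 6242944/71 = 13790508587/156839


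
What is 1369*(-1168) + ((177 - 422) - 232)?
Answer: -1599469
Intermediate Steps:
1369*(-1168) + ((177 - 422) - 232) = -1598992 + (-245 - 232) = -1598992 - 477 = -1599469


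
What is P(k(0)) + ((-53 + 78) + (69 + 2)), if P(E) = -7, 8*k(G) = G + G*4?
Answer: 89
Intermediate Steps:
k(G) = 5*G/8 (k(G) = (G + G*4)/8 = (G + 4*G)/8 = (5*G)/8 = 5*G/8)
P(k(0)) + ((-53 + 78) + (69 + 2)) = -7 + ((-53 + 78) + (69 + 2)) = -7 + (25 + 71) = -7 + 96 = 89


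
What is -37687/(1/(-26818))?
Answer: 1010689966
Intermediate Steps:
-37687/(1/(-26818)) = -37687/(-1/26818) = -37687*(-26818) = 1010689966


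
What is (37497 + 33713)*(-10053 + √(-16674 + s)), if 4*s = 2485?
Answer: -715874130 + 35605*I*√64211 ≈ -7.1587e+8 + 9.0223e+6*I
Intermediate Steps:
s = 2485/4 (s = (¼)*2485 = 2485/4 ≈ 621.25)
(37497 + 33713)*(-10053 + √(-16674 + s)) = (37497 + 33713)*(-10053 + √(-16674 + 2485/4)) = 71210*(-10053 + √(-64211/4)) = 71210*(-10053 + I*√64211/2) = -715874130 + 35605*I*√64211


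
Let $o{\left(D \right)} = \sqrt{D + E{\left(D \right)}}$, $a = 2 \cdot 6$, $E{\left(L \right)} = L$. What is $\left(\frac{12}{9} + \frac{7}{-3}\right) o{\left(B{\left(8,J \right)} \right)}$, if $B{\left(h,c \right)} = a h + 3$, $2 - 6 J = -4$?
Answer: $- 3 \sqrt{22} \approx -14.071$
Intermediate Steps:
$J = 1$ ($J = \frac{1}{3} - - \frac{2}{3} = \frac{1}{3} + \frac{2}{3} = 1$)
$a = 12$
$B{\left(h,c \right)} = 3 + 12 h$ ($B{\left(h,c \right)} = 12 h + 3 = 3 + 12 h$)
$o{\left(D \right)} = \sqrt{2} \sqrt{D}$ ($o{\left(D \right)} = \sqrt{D + D} = \sqrt{2 D} = \sqrt{2} \sqrt{D}$)
$\left(\frac{12}{9} + \frac{7}{-3}\right) o{\left(B{\left(8,J \right)} \right)} = \left(\frac{12}{9} + \frac{7}{-3}\right) \sqrt{2} \sqrt{3 + 12 \cdot 8} = \left(12 \cdot \frac{1}{9} + 7 \left(- \frac{1}{3}\right)\right) \sqrt{2} \sqrt{3 + 96} = \left(\frac{4}{3} - \frac{7}{3}\right) \sqrt{2} \sqrt{99} = - \sqrt{2} \cdot 3 \sqrt{11} = - 3 \sqrt{22}$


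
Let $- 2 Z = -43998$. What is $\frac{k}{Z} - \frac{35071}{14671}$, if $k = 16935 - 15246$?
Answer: $- \frac{14642110}{6328379} \approx -2.3137$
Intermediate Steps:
$k = 1689$
$Z = 21999$ ($Z = \left(- \frac{1}{2}\right) \left(-43998\right) = 21999$)
$\frac{k}{Z} - \frac{35071}{14671} = \frac{1689}{21999} - \frac{35071}{14671} = 1689 \cdot \frac{1}{21999} - \frac{2063}{863} = \frac{563}{7333} - \frac{2063}{863} = - \frac{14642110}{6328379}$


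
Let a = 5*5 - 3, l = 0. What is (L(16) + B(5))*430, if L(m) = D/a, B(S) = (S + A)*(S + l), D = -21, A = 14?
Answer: 444835/11 ≈ 40440.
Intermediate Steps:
a = 22 (a = 25 - 3 = 22)
B(S) = S*(14 + S) (B(S) = (S + 14)*(S + 0) = (14 + S)*S = S*(14 + S))
L(m) = -21/22
(L(16) + B(5))*430 = (-21/22 + 5*(14 + 5))*430 = (-21/22 + 5*19)*430 = (-21/22 + 95)*430 = (2069/22)*430 = 444835/11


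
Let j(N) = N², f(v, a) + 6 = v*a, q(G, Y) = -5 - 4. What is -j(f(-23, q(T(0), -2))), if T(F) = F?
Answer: -40401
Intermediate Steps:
q(G, Y) = -9
f(v, a) = -6 + a*v (f(v, a) = -6 + v*a = -6 + a*v)
-j(f(-23, q(T(0), -2))) = -(-6 - 9*(-23))² = -(-6 + 207)² = -1*201² = -1*40401 = -40401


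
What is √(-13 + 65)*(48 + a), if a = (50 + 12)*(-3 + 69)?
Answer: 8280*√13 ≈ 29854.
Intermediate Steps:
a = 4092 (a = 62*66 = 4092)
√(-13 + 65)*(48 + a) = √(-13 + 65)*(48 + 4092) = √52*4140 = (2*√13)*4140 = 8280*√13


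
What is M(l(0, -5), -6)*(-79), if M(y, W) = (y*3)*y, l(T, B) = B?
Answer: -5925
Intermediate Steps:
M(y, W) = 3*y**2 (M(y, W) = (3*y)*y = 3*y**2)
M(l(0, -5), -6)*(-79) = (3*(-5)**2)*(-79) = (3*25)*(-79) = 75*(-79) = -5925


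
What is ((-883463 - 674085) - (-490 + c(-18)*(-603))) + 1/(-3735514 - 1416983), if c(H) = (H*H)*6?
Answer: -1982814810523/5152497 ≈ -3.8483e+5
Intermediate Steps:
c(H) = 6*H² (c(H) = H²*6 = 6*H²)
((-883463 - 674085) - (-490 + c(-18)*(-603))) + 1/(-3735514 - 1416983) = ((-883463 - 674085) - (-490 + (6*(-18)²)*(-603))) + 1/(-3735514 - 1416983) = (-1557548 - (-490 + (6*324)*(-603))) + 1/(-5152497) = (-1557548 - (-490 + 1944*(-603))) - 1/5152497 = (-1557548 - (-490 - 1172232)) - 1/5152497 = (-1557548 - 1*(-1172722)) - 1/5152497 = (-1557548 + 1172722) - 1/5152497 = -384826 - 1/5152497 = -1982814810523/5152497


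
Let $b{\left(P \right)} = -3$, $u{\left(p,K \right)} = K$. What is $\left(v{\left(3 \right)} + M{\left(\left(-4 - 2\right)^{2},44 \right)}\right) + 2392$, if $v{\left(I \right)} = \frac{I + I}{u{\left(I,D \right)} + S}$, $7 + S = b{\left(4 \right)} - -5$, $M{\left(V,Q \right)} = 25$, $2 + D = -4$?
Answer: $\frac{26581}{11} \approx 2416.5$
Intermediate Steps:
$D = -6$ ($D = -2 - 4 = -6$)
$S = -5$ ($S = -7 - -2 = -7 + \left(-3 + 5\right) = -7 + 2 = -5$)
$v{\left(I \right)} = - \frac{2 I}{11}$ ($v{\left(I \right)} = \frac{I + I}{-6 - 5} = \frac{2 I}{-11} = 2 I \left(- \frac{1}{11}\right) = - \frac{2 I}{11}$)
$\left(v{\left(3 \right)} + M{\left(\left(-4 - 2\right)^{2},44 \right)}\right) + 2392 = \left(\left(- \frac{2}{11}\right) 3 + 25\right) + 2392 = \left(- \frac{6}{11} + 25\right) + 2392 = \frac{269}{11} + 2392 = \frac{26581}{11}$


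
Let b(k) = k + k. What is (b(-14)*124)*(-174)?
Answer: 604128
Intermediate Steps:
b(k) = 2*k
(b(-14)*124)*(-174) = ((2*(-14))*124)*(-174) = -28*124*(-174) = -3472*(-174) = 604128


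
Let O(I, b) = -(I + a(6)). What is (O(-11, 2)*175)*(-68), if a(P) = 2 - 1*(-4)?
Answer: -59500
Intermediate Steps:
a(P) = 6 (a(P) = 2 + 4 = 6)
O(I, b) = -6 - I (O(I, b) = -(I + 6) = -(6 + I) = -6 - I)
(O(-11, 2)*175)*(-68) = ((-6 - 1*(-11))*175)*(-68) = ((-6 + 11)*175)*(-68) = (5*175)*(-68) = 875*(-68) = -59500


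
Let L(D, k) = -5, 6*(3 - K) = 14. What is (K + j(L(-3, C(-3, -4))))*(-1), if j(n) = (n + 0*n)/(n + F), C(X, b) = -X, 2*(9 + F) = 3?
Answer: -16/15 ≈ -1.0667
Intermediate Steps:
K = 2/3 (K = 3 - 1/6*14 = 3 - 7/3 = 2/3 ≈ 0.66667)
F = -15/2 (F = -9 + (1/2)*3 = -9 + 3/2 = -15/2 ≈ -7.5000)
j(n) = n/(-15/2 + n) (j(n) = (n + 0*n)/(n - 15/2) = (n + 0)/(-15/2 + n) = n/(-15/2 + n))
(K + j(L(-3, C(-3, -4))))*(-1) = (2/3 + 2*(-5)/(-15 + 2*(-5)))*(-1) = (2/3 + 2*(-5)/(-15 - 10))*(-1) = (2/3 + 2*(-5)/(-25))*(-1) = (2/3 + 2*(-5)*(-1/25))*(-1) = (2/3 + 2/5)*(-1) = (16/15)*(-1) = -16/15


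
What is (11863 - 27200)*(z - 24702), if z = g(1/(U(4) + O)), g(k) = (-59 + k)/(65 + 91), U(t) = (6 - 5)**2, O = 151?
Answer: 2994512395189/7904 ≈ 3.7886e+8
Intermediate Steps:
U(t) = 1 (U(t) = 1**2 = 1)
g(k) = -59/156 + k/156 (g(k) = (-59 + k)/156 = (-59 + k)*(1/156) = -59/156 + k/156)
z = -2989/7904 (z = -59/156 + 1/(156*(1 + 151)) = -59/156 + (1/156)/152 = -59/156 + (1/156)*(1/152) = -59/156 + 1/23712 = -2989/7904 ≈ -0.37816)
(11863 - 27200)*(z - 24702) = (11863 - 27200)*(-2989/7904 - 24702) = -15337*(-195247597/7904) = 2994512395189/7904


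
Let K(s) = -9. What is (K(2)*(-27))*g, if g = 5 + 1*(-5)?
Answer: 0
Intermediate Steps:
g = 0 (g = 5 - 5 = 0)
(K(2)*(-27))*g = -9*(-27)*0 = 243*0 = 0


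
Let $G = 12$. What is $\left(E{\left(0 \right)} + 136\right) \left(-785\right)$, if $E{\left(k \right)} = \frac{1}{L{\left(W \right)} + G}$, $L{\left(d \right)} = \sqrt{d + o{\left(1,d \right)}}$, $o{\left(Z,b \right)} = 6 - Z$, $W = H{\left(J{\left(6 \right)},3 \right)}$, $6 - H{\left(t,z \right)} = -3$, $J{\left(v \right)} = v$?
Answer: $- \frac{1388822}{13} + \frac{157 \sqrt{14}}{26} \approx -1.0681 \cdot 10^{5}$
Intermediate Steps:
$H{\left(t,z \right)} = 9$ ($H{\left(t,z \right)} = 6 - -3 = 6 + 3 = 9$)
$W = 9$
$L{\left(d \right)} = \sqrt{5 + d}$ ($L{\left(d \right)} = \sqrt{d + \left(6 - 1\right)} = \sqrt{d + 5} = \sqrt{5 + d}$)
$E{\left(k \right)} = \frac{1}{12 + \sqrt{14}}$ ($E{\left(k \right)} = \frac{1}{\sqrt{5 + 9} + 12} = \frac{1}{\sqrt{14} + 12} = \frac{1}{12 + \sqrt{14}}$)
$\left(E{\left(0 \right)} + 136\right) \left(-785\right) = \left(\left(\frac{6}{65} - \frac{\sqrt{14}}{130}\right) + 136\right) \left(-785\right) = \left(\frac{8846}{65} - \frac{\sqrt{14}}{130}\right) \left(-785\right) = - \frac{1388822}{13} + \frac{157 \sqrt{14}}{26}$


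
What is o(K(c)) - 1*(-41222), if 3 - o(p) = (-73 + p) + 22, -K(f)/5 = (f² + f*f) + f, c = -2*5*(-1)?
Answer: 42326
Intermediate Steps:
c = 10 (c = -10*(-1) = 10)
K(f) = -10*f² - 5*f (K(f) = -5*((f² + f*f) + f) = -5*((f² + f²) + f) = -5*(2*f² + f) = -5*(f + 2*f²) = -10*f² - 5*f)
o(p) = 54 - p (o(p) = 3 - ((-73 + p) + 22) = 3 - (-51 + p) = 3 + (51 - p) = 54 - p)
o(K(c)) - 1*(-41222) = (54 - (-5)*10*(1 + 2*10)) - 1*(-41222) = (54 - (-5)*10*(1 + 20)) + 41222 = (54 - (-5)*10*21) + 41222 = (54 - 1*(-1050)) + 41222 = (54 + 1050) + 41222 = 1104 + 41222 = 42326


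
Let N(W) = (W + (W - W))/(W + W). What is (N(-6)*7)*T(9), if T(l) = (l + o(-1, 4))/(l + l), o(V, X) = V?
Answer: 14/9 ≈ 1.5556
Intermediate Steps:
T(l) = (-1 + l)/(2*l) (T(l) = (l - 1)/(l + l) = (-1 + l)/((2*l)) = (-1 + l)*(1/(2*l)) = (-1 + l)/(2*l))
N(W) = 1/2 (N(W) = (W + 0)/((2*W)) = W*(1/(2*W)) = 1/2)
(N(-6)*7)*T(9) = ((1/2)*7)*((1/2)*(-1 + 9)/9) = 7*((1/2)*(1/9)*8)/2 = (7/2)*(4/9) = 14/9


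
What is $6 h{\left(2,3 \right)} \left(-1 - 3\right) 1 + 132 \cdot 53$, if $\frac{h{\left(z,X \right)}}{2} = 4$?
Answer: $6804$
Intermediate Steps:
$h{\left(z,X \right)} = 8$ ($h{\left(z,X \right)} = 2 \cdot 4 = 8$)
$6 h{\left(2,3 \right)} \left(-1 - 3\right) 1 + 132 \cdot 53 = 6 \cdot 8 \left(-1 - 3\right) 1 + 132 \cdot 53 = 48 \left(\left(-4\right) 1\right) + 6996 = 48 \left(-4\right) + 6996 = -192 + 6996 = 6804$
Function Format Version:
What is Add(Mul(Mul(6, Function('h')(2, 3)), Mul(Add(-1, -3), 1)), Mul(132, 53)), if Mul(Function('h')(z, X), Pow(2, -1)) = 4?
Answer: 6804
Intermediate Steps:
Function('h')(z, X) = 8 (Function('h')(z, X) = Mul(2, 4) = 8)
Add(Mul(Mul(6, Function('h')(2, 3)), Mul(Add(-1, -3), 1)), Mul(132, 53)) = Add(Mul(Mul(6, 8), Mul(Add(-1, -3), 1)), Mul(132, 53)) = Add(Mul(48, Mul(-4, 1)), 6996) = Add(Mul(48, -4), 6996) = Add(-192, 6996) = 6804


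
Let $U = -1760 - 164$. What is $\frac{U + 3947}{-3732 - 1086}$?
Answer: $- \frac{2023}{4818} \approx -0.41988$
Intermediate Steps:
$U = -1924$ ($U = -1760 - 164 = -1924$)
$\frac{U + 3947}{-3732 - 1086} = \frac{-1924 + 3947}{-3732 - 1086} = \frac{2023}{-4818} = 2023 \left(- \frac{1}{4818}\right) = - \frac{2023}{4818}$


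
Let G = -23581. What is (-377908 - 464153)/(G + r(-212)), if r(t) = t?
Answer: 25517/721 ≈ 35.391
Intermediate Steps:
(-377908 - 464153)/(G + r(-212)) = (-377908 - 464153)/(-23581 - 212) = -842061/(-23793) = -842061*(-1/23793) = 25517/721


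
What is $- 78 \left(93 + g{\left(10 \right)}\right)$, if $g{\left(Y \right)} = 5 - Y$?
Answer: $-6864$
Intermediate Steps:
$- 78 \left(93 + g{\left(10 \right)}\right) = - 78 \left(93 + \left(5 - 10\right)\right) = - 78 \left(93 - 5\right) = \left(-78\right) 88 = -6864$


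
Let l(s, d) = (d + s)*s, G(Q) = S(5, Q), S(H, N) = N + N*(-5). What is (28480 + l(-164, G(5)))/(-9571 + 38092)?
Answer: 19552/9507 ≈ 2.0566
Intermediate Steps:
S(H, N) = -4*N (S(H, N) = N - 5*N = -4*N)
G(Q) = -4*Q
l(s, d) = s*(d + s)
(28480 + l(-164, G(5)))/(-9571 + 38092) = (28480 - 164*(-4*5 - 164))/(-9571 + 38092) = (28480 - 164*(-20 - 164))/28521 = (28480 - 164*(-184))*(1/28521) = (28480 + 30176)*(1/28521) = 58656*(1/28521) = 19552/9507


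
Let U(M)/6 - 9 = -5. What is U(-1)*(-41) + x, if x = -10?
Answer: -994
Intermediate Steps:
U(M) = 24 (U(M) = 54 + 6*(-5) = 54 - 30 = 24)
U(-1)*(-41) + x = 24*(-41) - 10 = -984 - 10 = -994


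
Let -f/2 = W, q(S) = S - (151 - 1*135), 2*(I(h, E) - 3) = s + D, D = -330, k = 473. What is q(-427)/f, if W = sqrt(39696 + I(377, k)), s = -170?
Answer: 443*sqrt(39449)/78898 ≈ 1.1152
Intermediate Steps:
I(h, E) = -247 (I(h, E) = 3 + (-170 - 330)/2 = 3 + (1/2)*(-500) = 3 - 250 = -247)
q(S) = -16 + S (q(S) = S - (151 - 135) = S - 1*16 = S - 16 = -16 + S)
W = sqrt(39449) (W = sqrt(39696 - 247) = sqrt(39449) ≈ 198.62)
f = -2*sqrt(39449) ≈ -397.24
q(-427)/f = (-16 - 427)/((-2*sqrt(39449))) = -(-443)*sqrt(39449)/78898 = 443*sqrt(39449)/78898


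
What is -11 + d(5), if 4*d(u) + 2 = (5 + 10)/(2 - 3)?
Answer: -61/4 ≈ -15.250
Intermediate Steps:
d(u) = -17/4 (d(u) = -½ + ((5 + 10)/(2 - 3))/4 = -½ + (15/(-1))/4 = -½ + (15*(-1))/4 = -½ + (¼)*(-15) = -½ - 15/4 = -17/4)
-11 + d(5) = -11 - 17/4 = -61/4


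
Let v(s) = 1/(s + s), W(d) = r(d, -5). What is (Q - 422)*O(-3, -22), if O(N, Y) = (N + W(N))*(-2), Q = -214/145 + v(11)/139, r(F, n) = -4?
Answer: -1314413009/221705 ≈ -5928.7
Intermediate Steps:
W(d) = -4
v(s) = 1/(2*s)
Q = -654267/443410 (Q = -214/145 + ((½)/11)/139 = -214*1/145 + ((½)*(1/11))*(1/139) = -214/145 + (1/22)*(1/139) = -214/145 + 1/3058 = -654267/443410 ≈ -1.4755)
O(N, Y) = 8 - 2*N (O(N, Y) = (N - 4)*(-2) = (-4 + N)*(-2) = 8 - 2*N)
(Q - 422)*O(-3, -22) = (-654267/443410 - 422)*(8 - 2*(-3)) = -187773287*(8 + 6)/443410 = -187773287/443410*14 = -1314413009/221705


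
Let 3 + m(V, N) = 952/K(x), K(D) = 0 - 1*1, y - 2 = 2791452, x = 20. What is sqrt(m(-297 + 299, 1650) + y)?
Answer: sqrt(2790499) ≈ 1670.5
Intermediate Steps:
y = 2791454 (y = 2 + 2791452 = 2791454)
K(D) = -1 (K(D) = 0 - 1 = -1)
m(V, N) = -955 (m(V, N) = -3 + 952/(-1) = -3 + 952*(-1) = -3 - 952 = -955)
sqrt(m(-297 + 299, 1650) + y) = sqrt(-955 + 2791454) = sqrt(2790499)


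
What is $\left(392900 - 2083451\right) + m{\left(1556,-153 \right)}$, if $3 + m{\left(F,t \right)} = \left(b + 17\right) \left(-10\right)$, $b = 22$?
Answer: $-1690944$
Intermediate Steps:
$m{\left(F,t \right)} = -393$ ($m{\left(F,t \right)} = -3 + \left(22 + 17\right) \left(-10\right) = -3 + 39 \left(-10\right) = -3 - 390 = -393$)
$\left(392900 - 2083451\right) + m{\left(1556,-153 \right)} = \left(392900 - 2083451\right) - 393 = -1690551 - 393 = -1690944$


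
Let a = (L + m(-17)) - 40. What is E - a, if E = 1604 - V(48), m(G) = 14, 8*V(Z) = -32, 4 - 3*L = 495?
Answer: 5393/3 ≈ 1797.7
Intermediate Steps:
L = -491/3 (L = 4/3 - ⅓*495 = 4/3 - 165 = -491/3 ≈ -163.67)
V(Z) = -4 (V(Z) = (⅛)*(-32) = -4)
E = 1608 (E = 1604 - 1*(-4) = 1604 + 4 = 1608)
a = -569/3 (a = (-491/3 + 14) - 40 = -449/3 - 40 = -569/3 ≈ -189.67)
E - a = 1608 - 1*(-569/3) = 1608 + 569/3 = 5393/3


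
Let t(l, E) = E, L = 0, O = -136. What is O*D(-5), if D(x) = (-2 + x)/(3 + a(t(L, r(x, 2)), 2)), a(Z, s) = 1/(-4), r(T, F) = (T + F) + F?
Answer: 3808/11 ≈ 346.18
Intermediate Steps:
r(T, F) = T + 2*F (r(T, F) = (F + T) + F = T + 2*F)
a(Z, s) = -¼ (a(Z, s) = 1*(-¼) = -¼)
D(x) = -8/11 + 4*x/11 (D(x) = (-2 + x)/(3 - ¼) = (-2 + x)/(11/4) = (-2 + x)*(4/11) = -8/11 + 4*x/11)
O*D(-5) = -136*(-8/11 + (4/11)*(-5)) = -136*(-8/11 - 20/11) = -136*(-28/11) = 3808/11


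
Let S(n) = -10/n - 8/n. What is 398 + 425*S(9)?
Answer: -452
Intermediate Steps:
S(n) = -18/n
398 + 425*S(9) = 398 + 425*(-18/9) = 398 + 425*(-18*⅑) = 398 + 425*(-2) = 398 - 850 = -452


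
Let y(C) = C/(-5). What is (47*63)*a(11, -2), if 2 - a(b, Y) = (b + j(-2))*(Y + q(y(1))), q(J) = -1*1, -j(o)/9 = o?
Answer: 263529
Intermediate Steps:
j(o) = -9*o
y(C) = -C/5 (y(C) = C*(-1/5) = -C/5)
q(J) = -1
a(b, Y) = 2 - (-1 + Y)*(18 + b) (a(b, Y) = 2 - (b - 9*(-2))*(Y - 1) = 2 - (b + 18)*(-1 + Y) = 2 - (18 + b)*(-1 + Y) = 2 - (-1 + Y)*(18 + b))
(47*63)*a(11, -2) = (47*63)*(20 + 11 - 18*(-2) - 1*(-2)*11) = 2961*(20 + 11 + 36 + 22) = 2961*89 = 263529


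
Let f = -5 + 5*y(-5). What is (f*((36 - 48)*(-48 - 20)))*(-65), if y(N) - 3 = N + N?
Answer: 2121600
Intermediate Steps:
y(N) = 3 + 2*N (y(N) = 3 + (N + N) = 3 + 2*N)
f = -40 (f = -5 + 5*(3 + 2*(-5)) = -5 + 5*(3 - 10) = -5 + 5*(-7) = -5 - 35 = -40)
(f*((36 - 48)*(-48 - 20)))*(-65) = -40*(36 - 48)*(-48 - 20)*(-65) = -(-480)*(-68)*(-65) = -40*816*(-65) = -32640*(-65) = 2121600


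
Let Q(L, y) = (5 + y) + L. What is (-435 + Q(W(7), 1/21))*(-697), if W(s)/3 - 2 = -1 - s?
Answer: 6556679/21 ≈ 3.1222e+5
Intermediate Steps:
W(s) = 3 - 3*s (W(s) = 6 + 3*(-1 - s) = 6 + (-3 - 3*s) = 3 - 3*s)
Q(L, y) = 5 + L + y
(-435 + Q(W(7), 1/21))*(-697) = (-435 + (5 + (3 - 3*7) + 1/21))*(-697) = (-435 + (5 + (3 - 21) + 1/21))*(-697) = (-435 + (5 - 18 + 1/21))*(-697) = (-435 - 272/21)*(-697) = -9407/21*(-697) = 6556679/21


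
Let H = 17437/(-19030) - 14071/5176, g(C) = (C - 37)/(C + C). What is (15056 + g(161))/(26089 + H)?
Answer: 119384968831920/206835870115679 ≈ 0.57720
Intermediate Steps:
g(C) = (-37 + C)/(2*C) (g(C) = (-37 + C)/((2*C)) = (-37 + C)*(1/(2*C)) = (-37 + C)/(2*C))
H = -179012521/49249640 (H = 17437*(-1/19030) - 14071*1/5176 = -17437/19030 - 14071/5176 = -179012521/49249640 ≈ -3.6348)
(15056 + g(161))/(26089 + H) = (15056 + (½)*(-37 + 161)/161)/(26089 - 179012521/49249640) = (15056 + (½)*(1/161)*124)/(1284694845439/49249640) = (15056 + 62/161)*(49249640/1284694845439) = (2424078/161)*(49249640/1284694845439) = 119384968831920/206835870115679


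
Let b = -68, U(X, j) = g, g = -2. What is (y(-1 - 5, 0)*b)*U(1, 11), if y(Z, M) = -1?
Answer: -136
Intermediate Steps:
U(X, j) = -2
(y(-1 - 5, 0)*b)*U(1, 11) = -1*(-68)*(-2) = 68*(-2) = -136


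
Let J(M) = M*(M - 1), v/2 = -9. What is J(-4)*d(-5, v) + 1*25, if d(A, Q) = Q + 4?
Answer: -255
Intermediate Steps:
v = -18 (v = 2*(-9) = -18)
J(M) = M*(-1 + M)
d(A, Q) = 4 + Q
J(-4)*d(-5, v) + 1*25 = (-4*(-1 - 4))*(4 - 18) + 1*25 = -4*(-5)*(-14) + 25 = 20*(-14) + 25 = -280 + 25 = -255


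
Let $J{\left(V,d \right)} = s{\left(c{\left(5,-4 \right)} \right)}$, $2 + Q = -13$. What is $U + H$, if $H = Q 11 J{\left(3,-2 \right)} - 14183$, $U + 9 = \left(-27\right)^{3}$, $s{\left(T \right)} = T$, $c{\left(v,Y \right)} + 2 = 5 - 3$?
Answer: $-33875$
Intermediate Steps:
$c{\left(v,Y \right)} = 0$ ($c{\left(v,Y \right)} = -2 + \left(5 - 3\right) = -2 + 2 = 0$)
$Q = -15$ ($Q = -2 - 13 = -15$)
$J{\left(V,d \right)} = 0$
$U = -19692$ ($U = -9 + \left(-27\right)^{3} = -9 - 19683 = -19692$)
$H = -14183$ ($H = \left(-15\right) 11 \cdot 0 - 14183 = \left(-165\right) 0 - 14183 = 0 - 14183 = -14183$)
$U + H = -19692 - 14183 = -33875$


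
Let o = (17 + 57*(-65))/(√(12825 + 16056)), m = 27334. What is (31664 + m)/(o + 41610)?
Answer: 17725040678295/12501080409689 + 163188468*√3209/12501080409689 ≈ 1.4186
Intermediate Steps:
o = -3688*√3209/9627 (o = (17 - 3705)/(√28881) = -3688*√3209/9627 ≈ -21.701)
(31664 + m)/(o + 41610) = (31664 + 27334)/(-3688*√3209/9627 + 41610) = 58998/(41610 - 3688*√3209/9627)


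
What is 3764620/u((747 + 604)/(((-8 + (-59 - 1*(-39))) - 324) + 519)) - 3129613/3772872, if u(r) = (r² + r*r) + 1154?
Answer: 99001823675904539/33799564323144 ≈ 2929.1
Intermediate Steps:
u(r) = 1154 + 2*r² (u(r) = (r² + r²) + 1154 = 2*r² + 1154 = 1154 + 2*r²)
3764620/u((747 + 604)/(((-8 + (-59 - 1*(-39))) - 324) + 519)) - 3129613/3772872 = 3764620/(1154 + 2*((747 + 604)/(((-8 + (-59 - 1*(-39))) - 324) + 519))²) - 3129613/3772872 = 3764620/(1154 + 2*(1351/(((-8 + (-59 + 39)) - 324) + 519))²) - 3129613*1/3772872 = 3764620/(1154 + 2*(1351/(((-8 - 20) - 324) + 519))²) - 3129613/3772872 = 3764620/(1154 + 2*(1351/((-28 - 324) + 519))²) - 3129613/3772872 = 3764620/(1154 + 2*(1351/(-352 + 519))²) - 3129613/3772872 = 3764620/(1154 + 2*(1351/167)²) - 3129613/3772872 = 3764620/(1154 + 2*(1825201/27889)) - 3129613/3772872 = 3764620/(1154 + 3650402/27889) - 3129613/3772872 = 3764620/(35834308/27889) - 3129613/3772872 = 3764620*(27889/35834308) - 3129613/3772872 = 26247871795/8958577 - 3129613/3772872 = 99001823675904539/33799564323144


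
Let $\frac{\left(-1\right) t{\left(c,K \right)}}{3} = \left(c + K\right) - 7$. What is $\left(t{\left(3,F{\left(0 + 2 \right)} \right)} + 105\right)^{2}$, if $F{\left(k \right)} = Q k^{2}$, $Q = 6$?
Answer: $2025$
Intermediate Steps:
$F{\left(k \right)} = 6 k^{2}$
$t{\left(c,K \right)} = 21 - 3 K - 3 c$ ($t{\left(c,K \right)} = - 3 \left(\left(c + K\right) - 7\right) = - 3 \left(\left(K + c\right) - 7\right) = - 3 \left(-7 + K + c\right) = 21 - 3 K - 3 c$)
$\left(t{\left(3,F{\left(0 + 2 \right)} \right)} + 105\right)^{2} = \left(\left(21 - 3 \cdot 6 \left(0 + 2\right)^{2} - 9\right) + 105\right)^{2} = \left(\left(21 - 3 \cdot 6 \cdot 2^{2} - 9\right) + 105\right)^{2} = \left(\left(21 - 3 \cdot 6 \cdot 4 - 9\right) + 105\right)^{2} = \left(\left(21 - 72 - 9\right) + 105\right)^{2} = \left(-60 + 105\right)^{2} = 45^{2} = 2025$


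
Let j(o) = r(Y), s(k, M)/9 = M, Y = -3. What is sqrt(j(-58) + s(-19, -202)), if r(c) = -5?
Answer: I*sqrt(1823) ≈ 42.697*I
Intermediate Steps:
s(k, M) = 9*M
j(o) = -5
sqrt(j(-58) + s(-19, -202)) = sqrt(-5 + 9*(-202)) = sqrt(-5 - 1818) = sqrt(-1823) = I*sqrt(1823)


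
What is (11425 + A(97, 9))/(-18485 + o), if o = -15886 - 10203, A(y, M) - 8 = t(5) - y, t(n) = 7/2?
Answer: -22679/89148 ≈ -0.25440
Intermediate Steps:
t(n) = 7/2 (t(n) = 7*(½) = 7/2)
A(y, M) = 23/2 - y (A(y, M) = 8 + (7/2 - y) = 23/2 - y)
o = -26089
(11425 + A(97, 9))/(-18485 + o) = (11425 + (23/2 - 1*97))/(-18485 - 26089) = (11425 + (23/2 - 97))/(-44574) = (11425 - 171/2)*(-1/44574) = (22679/2)*(-1/44574) = -22679/89148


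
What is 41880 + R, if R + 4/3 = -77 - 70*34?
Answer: 118265/3 ≈ 39422.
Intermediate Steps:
R = -7375/3 (R = -4/3 + (-77 - 70*34) = -4/3 + (-77 - 2380) = -4/3 - 2457 = -7375/3 ≈ -2458.3)
41880 + R = 41880 - 7375/3 = 118265/3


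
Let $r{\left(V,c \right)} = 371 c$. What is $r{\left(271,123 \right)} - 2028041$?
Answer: $-1982408$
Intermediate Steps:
$r{\left(271,123 \right)} - 2028041 = 371 \cdot 123 - 2028041 = 45633 - 2028041 = -1982408$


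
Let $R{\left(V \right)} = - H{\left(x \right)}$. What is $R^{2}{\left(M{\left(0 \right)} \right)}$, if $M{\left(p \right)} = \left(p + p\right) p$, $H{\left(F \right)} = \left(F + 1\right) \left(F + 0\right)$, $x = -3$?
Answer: $36$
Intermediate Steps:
$H{\left(F \right)} = F \left(1 + F\right)$ ($H{\left(F \right)} = \left(1 + F\right) F = F \left(1 + F\right)$)
$M{\left(p \right)} = 2 p^{2}$ ($M{\left(p \right)} = 2 p p = 2 p^{2}$)
$R{\left(V \right)} = -6$ ($R{\left(V \right)} = - \left(-3\right) \left(1 - 3\right) = - \left(-3\right) \left(-2\right) = \left(-1\right) 6 = -6$)
$R^{2}{\left(M{\left(0 \right)} \right)} = \left(-6\right)^{2} = 36$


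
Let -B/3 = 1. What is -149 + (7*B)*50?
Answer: -1199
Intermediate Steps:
B = -3 (B = -3*1 = -3)
-149 + (7*B)*50 = -149 + (7*(-3))*50 = -149 - 21*50 = -149 - 1050 = -1199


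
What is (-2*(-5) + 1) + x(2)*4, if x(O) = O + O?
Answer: 27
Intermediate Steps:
x(O) = 2*O
(-2*(-5) + 1) + x(2)*4 = (-2*(-5) + 1) + (2*2)*4 = (10 + 1) + 4*4 = 11 + 16 = 27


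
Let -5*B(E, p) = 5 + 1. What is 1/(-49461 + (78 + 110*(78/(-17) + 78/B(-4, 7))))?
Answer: -17/969641 ≈ -1.7532e-5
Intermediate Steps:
B(E, p) = -6/5 (B(E, p) = -(5 + 1)/5 = -⅕*6 = -6/5)
1/(-49461 + (78 + 110*(78/(-17) + 78/B(-4, 7)))) = 1/(-49461 + (78 + 110*(78/(-17) + 78/(-6/5)))) = 1/(-49461 + (78 + 110*(78*(-1/17) + 78*(-⅚)))) = 1/(-49461 + (78 + 110*(-78/17 - 65))) = 1/(-49461 + (78 + 110*(-1183/17))) = 1/(-49461 + (78 - 130130/17)) = 1/(-49461 - 128804/17) = 1/(-969641/17) = -17/969641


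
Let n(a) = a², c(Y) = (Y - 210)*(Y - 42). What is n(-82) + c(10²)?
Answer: 344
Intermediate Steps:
c(Y) = (-210 + Y)*(-42 + Y)
n(-82) + c(10²) = (-82)² + (8820 + (10²)² - 252*10²) = 6724 + (8820 + 100² - 252*100) = 6724 + (8820 + 10000 - 25200) = 6724 - 6380 = 344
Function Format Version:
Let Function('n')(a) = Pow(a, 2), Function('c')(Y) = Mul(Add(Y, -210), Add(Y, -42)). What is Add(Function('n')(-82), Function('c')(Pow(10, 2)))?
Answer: 344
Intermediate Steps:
Function('c')(Y) = Mul(Add(-210, Y), Add(-42, Y))
Add(Function('n')(-82), Function('c')(Pow(10, 2))) = Add(Pow(-82, 2), Add(8820, Pow(Pow(10, 2), 2), Mul(-252, Pow(10, 2)))) = Add(6724, Add(8820, Pow(100, 2), Mul(-252, 100))) = Add(6724, Add(8820, 10000, -25200)) = Add(6724, -6380) = 344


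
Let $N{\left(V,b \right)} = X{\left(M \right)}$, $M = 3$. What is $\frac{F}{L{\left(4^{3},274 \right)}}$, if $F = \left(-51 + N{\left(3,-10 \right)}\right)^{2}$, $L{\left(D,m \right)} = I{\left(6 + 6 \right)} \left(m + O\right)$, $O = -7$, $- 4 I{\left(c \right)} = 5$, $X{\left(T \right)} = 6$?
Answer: $- \frac{540}{89} \approx -6.0674$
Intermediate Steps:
$I{\left(c \right)} = - \frac{5}{4}$ ($I{\left(c \right)} = \left(- \frac{1}{4}\right) 5 = - \frac{5}{4}$)
$N{\left(V,b \right)} = 6$
$L{\left(D,m \right)} = \frac{35}{4} - \frac{5 m}{4}$ ($L{\left(D,m \right)} = - \frac{5 \left(m - 7\right)}{4} = - \frac{5 \left(-7 + m\right)}{4} = \frac{35}{4} - \frac{5 m}{4}$)
$F = 2025$ ($F = \left(-51 + 6\right)^{2} = \left(-45\right)^{2} = 2025$)
$\frac{F}{L{\left(4^{3},274 \right)}} = \frac{2025}{\frac{35}{4} - \frac{685}{2}} = \frac{2025}{- \frac{1335}{4}} = 2025 \left(- \frac{4}{1335}\right) = - \frac{540}{89}$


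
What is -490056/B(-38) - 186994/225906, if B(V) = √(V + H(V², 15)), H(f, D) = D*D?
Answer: -93497/112953 - 490056*√187/187 ≈ -35837.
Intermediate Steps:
H(f, D) = D²
B(V) = √(225 + V) (B(V) = √(V + 15²) = √(V + 225) = √(225 + V))
-490056/B(-38) - 186994/225906 = -490056/√(225 - 38) - 186994/225906 = -490056*√187/187 - 186994*1/225906 = -490056*√187/187 - 93497/112953 = -93497/112953 - 490056*√187/187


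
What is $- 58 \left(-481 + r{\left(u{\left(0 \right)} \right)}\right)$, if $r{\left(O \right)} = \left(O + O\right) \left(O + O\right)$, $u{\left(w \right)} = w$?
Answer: $27898$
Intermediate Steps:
$r{\left(O \right)} = 4 O^{2}$ ($r{\left(O \right)} = 2 O 2 O = 4 O^{2}$)
$- 58 \left(-481 + r{\left(u{\left(0 \right)} \right)}\right) = - 58 \left(-481 + 4 \cdot 0^{2}\right) = - 58 \left(-481 + 4 \cdot 0\right) = - 58 \left(-481 + 0\right) = \left(-58\right) \left(-481\right) = 27898$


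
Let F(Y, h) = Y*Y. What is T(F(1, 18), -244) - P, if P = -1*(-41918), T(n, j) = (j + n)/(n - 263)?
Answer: -10982273/262 ≈ -41917.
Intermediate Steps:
F(Y, h) = Y**2
T(n, j) = (j + n)/(-263 + n)
P = 41918
T(F(1, 18), -244) - P = (-244 + 1**2)/(-263 + 1**2) - 1*41918 = (-244 + 1)/(-263 + 1) - 41918 = -243/(-262) - 41918 = -1/262*(-243) - 41918 = 243/262 - 41918 = -10982273/262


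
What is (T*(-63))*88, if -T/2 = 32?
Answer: 354816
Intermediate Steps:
T = -64 (T = -2*32 = -64)
(T*(-63))*88 = -64*(-63)*88 = 4032*88 = 354816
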